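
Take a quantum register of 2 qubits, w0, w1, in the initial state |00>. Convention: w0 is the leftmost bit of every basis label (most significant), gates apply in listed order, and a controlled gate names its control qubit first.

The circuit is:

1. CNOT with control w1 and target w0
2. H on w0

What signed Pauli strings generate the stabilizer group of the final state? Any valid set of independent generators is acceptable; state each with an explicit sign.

The final state is stabilized by the group generated by +XI, +IZ; other independent generating sets are equally valid.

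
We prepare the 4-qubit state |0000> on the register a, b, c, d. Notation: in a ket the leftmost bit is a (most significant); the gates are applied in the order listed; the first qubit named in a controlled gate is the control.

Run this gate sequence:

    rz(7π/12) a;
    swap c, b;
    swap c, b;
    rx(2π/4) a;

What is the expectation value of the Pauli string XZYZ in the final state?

The observable XZYZ averages to 0. Key observation: steps 2-3 multiply out to the identity, so the circuit reduces to the remaining gates.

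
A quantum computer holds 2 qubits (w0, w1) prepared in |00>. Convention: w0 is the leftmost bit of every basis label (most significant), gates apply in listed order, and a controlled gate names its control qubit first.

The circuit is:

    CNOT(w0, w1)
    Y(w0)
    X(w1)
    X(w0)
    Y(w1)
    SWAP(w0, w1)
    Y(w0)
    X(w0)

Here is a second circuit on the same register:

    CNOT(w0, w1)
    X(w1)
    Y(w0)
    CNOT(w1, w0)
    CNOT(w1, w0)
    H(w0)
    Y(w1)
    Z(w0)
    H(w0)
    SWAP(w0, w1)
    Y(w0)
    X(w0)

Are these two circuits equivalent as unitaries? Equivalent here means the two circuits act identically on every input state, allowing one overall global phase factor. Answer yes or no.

Yes — the two circuits implement the same unitary up to a global phase.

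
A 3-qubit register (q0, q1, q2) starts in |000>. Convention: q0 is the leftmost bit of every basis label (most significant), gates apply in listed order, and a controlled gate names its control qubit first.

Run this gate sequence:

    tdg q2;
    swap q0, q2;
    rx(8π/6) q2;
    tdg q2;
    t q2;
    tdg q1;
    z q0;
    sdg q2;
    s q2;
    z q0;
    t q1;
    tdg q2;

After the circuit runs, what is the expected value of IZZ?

The expectation value of IZZ is -1/2. Key observation: steps 5-12 multiply out to the identity, so the circuit reduces to the remaining gates.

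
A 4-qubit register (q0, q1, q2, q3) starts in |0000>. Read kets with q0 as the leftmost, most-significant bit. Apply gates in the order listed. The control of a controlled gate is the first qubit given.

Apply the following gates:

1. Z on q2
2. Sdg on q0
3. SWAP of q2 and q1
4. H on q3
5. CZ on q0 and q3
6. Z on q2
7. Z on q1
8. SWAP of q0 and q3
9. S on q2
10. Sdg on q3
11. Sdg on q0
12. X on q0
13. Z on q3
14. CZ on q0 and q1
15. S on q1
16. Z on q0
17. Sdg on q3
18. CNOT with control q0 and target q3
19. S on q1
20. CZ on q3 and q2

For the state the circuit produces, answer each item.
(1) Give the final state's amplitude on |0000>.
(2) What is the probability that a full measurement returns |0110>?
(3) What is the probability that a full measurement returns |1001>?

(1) The amplitude on |0000> is -sqrt(2)*I/2.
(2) A full measurement returns |0110> with probability 0.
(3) A full measurement returns |1001> with probability 1/2.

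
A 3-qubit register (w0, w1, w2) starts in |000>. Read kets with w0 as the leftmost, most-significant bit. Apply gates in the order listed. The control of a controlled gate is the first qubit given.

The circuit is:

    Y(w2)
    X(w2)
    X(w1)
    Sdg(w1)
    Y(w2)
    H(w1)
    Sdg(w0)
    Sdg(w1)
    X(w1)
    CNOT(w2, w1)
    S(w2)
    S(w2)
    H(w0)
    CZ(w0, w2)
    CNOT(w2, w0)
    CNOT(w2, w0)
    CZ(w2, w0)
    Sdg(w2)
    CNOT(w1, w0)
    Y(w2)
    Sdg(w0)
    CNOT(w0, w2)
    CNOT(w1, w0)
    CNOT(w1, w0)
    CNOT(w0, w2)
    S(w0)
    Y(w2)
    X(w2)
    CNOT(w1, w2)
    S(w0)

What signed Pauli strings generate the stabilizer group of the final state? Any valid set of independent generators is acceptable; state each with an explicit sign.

The final state is stabilized by the group generated by +YII, +IXY, +IZZ; other independent generating sets are equally valid. Key observation: steps 20-27 multiply out to the identity, so the circuit reduces to the remaining gates.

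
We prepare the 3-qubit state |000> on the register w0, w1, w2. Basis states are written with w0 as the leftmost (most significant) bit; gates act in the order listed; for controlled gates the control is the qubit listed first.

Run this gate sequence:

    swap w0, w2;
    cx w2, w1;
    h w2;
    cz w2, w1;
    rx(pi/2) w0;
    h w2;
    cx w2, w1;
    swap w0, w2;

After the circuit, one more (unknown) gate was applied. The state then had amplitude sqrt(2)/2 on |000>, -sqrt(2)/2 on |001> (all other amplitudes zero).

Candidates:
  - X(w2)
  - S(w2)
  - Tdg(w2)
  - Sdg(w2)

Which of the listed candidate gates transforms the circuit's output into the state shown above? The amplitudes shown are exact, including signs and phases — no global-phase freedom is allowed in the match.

The unique candidate consistent with the amplitudes is Sdg(w2).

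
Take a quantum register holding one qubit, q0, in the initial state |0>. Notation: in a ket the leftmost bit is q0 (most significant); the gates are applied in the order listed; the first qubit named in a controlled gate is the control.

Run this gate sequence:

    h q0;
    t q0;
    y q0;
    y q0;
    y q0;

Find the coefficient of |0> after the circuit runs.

The final state's coefficient on |0> equals -sqrt(2)*exp(3*I*pi/4)/2.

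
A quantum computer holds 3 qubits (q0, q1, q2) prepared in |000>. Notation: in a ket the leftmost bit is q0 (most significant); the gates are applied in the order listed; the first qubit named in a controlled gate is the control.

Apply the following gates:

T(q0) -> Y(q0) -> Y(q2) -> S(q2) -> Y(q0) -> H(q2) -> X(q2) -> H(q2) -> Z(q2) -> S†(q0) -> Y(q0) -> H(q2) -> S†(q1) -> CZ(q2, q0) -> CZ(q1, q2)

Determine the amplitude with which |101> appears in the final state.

The final state's coefficient on |101> equals -sqrt(2)*I/2.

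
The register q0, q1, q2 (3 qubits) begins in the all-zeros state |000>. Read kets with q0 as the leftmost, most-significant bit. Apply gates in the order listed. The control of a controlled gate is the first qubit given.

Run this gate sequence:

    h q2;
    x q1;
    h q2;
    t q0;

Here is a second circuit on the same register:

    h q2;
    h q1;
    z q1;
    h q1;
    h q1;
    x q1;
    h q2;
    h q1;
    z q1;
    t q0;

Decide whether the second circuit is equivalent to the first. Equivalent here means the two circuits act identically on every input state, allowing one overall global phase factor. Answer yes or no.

Yes — the two circuits implement the same unitary up to a global phase.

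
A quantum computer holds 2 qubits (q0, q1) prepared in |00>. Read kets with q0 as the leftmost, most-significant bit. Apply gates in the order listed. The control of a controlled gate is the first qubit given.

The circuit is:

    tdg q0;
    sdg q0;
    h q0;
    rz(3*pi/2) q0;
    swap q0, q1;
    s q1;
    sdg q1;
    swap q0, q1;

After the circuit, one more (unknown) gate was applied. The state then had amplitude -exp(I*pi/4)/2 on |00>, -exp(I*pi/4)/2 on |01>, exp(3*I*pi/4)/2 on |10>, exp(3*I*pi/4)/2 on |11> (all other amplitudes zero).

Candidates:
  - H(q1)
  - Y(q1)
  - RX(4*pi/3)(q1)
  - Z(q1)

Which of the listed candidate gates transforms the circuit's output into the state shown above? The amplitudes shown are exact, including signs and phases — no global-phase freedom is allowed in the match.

It was H(q1) that produced the state shown.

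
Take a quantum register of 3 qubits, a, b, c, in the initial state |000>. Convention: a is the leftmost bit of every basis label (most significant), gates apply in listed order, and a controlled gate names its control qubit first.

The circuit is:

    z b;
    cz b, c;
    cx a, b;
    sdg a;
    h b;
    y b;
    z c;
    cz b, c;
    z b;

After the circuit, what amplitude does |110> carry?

The amplitude on |110> is 0.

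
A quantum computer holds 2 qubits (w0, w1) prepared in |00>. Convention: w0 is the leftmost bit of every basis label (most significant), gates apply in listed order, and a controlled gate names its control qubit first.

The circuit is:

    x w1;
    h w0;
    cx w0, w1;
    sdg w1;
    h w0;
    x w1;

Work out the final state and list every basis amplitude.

After the circuit, the state carries amplitude -I/2 on |00>, 1/2 on |01>, -I/2 on |10>, -1/2 on |11>.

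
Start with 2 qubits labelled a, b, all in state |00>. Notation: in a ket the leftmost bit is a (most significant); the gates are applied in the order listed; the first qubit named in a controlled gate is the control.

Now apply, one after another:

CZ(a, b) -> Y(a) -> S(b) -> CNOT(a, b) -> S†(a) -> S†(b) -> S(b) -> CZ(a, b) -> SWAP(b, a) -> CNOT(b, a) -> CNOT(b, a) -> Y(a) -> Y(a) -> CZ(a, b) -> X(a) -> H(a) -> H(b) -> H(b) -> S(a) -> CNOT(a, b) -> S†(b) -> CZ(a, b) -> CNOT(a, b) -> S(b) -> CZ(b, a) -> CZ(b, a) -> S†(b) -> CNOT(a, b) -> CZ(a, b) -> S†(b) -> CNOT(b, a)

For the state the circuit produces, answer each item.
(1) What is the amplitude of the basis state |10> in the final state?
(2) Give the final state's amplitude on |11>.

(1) The final state's coefficient on |10> equals sqrt(2)*I/2. Key observation: the block from step 22 through step 29 cancels to the identity and can be dropped.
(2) The final state's coefficient on |11> equals -sqrt(2)/2.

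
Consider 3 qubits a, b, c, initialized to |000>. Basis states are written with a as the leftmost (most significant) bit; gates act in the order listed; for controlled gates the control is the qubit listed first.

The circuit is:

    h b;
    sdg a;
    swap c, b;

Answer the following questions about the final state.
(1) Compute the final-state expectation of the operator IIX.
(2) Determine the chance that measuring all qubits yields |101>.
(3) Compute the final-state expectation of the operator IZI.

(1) The observable IIX averages to 1.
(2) Outcome |101> occurs with probability 0.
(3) The expectation value of IZI is 1.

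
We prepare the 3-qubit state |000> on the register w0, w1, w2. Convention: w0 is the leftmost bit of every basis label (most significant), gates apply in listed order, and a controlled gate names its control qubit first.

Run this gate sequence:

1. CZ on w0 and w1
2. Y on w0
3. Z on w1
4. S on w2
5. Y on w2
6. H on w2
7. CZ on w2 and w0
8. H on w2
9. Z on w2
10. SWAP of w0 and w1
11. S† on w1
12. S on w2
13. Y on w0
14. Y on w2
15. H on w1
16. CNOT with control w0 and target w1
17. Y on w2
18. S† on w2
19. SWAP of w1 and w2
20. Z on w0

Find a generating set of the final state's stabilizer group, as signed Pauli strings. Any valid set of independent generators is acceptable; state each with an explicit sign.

The final state is stabilized by the group generated by -IIX, -ZII, +IZI; other independent generating sets are equally valid.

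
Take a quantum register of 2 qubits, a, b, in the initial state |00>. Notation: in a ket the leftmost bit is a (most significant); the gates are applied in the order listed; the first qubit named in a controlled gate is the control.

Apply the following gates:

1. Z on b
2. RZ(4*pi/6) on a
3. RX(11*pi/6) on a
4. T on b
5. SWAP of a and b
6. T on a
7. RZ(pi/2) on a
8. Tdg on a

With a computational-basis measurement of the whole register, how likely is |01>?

A full measurement returns |01> with probability 1/2 - sqrt(3)/4.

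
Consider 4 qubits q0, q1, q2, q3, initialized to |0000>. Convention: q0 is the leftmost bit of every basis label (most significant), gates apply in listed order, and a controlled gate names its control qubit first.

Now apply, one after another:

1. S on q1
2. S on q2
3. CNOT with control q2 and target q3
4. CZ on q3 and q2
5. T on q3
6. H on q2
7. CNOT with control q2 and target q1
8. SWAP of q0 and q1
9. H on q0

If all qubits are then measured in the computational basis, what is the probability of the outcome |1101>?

A full measurement returns |1101> with probability 0.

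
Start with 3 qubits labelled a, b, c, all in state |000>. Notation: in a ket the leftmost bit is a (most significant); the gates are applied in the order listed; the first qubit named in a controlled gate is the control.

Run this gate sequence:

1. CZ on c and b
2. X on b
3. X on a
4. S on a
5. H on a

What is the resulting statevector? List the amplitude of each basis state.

The resulting statevector has amplitude sqrt(2)*I/2 on |010>, -sqrt(2)*I/2 on |110>, and 0 on every other basis state.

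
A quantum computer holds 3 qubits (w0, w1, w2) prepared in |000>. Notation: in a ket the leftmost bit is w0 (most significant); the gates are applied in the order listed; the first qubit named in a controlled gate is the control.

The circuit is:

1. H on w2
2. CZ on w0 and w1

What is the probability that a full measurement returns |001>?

Outcome |001> occurs with probability 1/2.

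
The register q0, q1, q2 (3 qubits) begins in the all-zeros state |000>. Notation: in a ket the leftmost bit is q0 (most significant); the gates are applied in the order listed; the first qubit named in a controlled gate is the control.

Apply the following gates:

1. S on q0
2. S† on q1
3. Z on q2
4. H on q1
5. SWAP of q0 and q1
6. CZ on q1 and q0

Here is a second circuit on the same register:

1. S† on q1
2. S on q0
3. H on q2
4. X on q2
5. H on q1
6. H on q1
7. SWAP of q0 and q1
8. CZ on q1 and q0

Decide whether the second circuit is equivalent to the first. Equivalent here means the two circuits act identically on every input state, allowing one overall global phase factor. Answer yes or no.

No — the two circuits implement different unitaries, even allowing a global phase.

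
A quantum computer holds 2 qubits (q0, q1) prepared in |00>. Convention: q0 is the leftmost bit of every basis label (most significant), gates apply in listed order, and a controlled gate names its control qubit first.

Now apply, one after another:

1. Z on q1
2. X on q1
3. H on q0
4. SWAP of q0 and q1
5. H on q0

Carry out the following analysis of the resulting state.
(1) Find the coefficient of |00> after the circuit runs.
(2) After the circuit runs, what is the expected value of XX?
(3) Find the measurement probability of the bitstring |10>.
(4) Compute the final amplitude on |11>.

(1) The final state's coefficient on |00> equals 1/2.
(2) In the final state, XX has expectation -1.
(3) The probability of measuring |10> is 1/4.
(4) The amplitude on |11> is -1/2.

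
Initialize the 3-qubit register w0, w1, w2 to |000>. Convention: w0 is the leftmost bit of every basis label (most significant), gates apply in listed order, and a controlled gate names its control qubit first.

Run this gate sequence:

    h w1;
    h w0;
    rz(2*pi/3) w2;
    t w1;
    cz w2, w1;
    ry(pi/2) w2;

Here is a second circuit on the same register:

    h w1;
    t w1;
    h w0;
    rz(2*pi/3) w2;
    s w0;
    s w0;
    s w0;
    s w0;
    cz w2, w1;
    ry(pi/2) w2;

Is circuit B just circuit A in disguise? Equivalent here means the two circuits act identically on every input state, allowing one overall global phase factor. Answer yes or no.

Yes: on every input state the two circuits agree up to one overall phase factor.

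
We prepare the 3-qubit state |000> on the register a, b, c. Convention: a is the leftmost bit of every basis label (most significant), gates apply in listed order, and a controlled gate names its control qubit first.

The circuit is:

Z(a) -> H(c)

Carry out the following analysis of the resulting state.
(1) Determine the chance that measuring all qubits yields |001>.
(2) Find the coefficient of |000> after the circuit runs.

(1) The probability of measuring |001> is 1/2.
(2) The final state's coefficient on |000> equals sqrt(2)/2.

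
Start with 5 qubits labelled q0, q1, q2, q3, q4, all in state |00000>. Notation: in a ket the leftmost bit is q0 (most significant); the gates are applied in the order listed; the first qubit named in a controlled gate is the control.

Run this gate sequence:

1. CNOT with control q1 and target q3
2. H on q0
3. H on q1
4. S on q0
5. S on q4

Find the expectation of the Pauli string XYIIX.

The observable XYIIX averages to 0.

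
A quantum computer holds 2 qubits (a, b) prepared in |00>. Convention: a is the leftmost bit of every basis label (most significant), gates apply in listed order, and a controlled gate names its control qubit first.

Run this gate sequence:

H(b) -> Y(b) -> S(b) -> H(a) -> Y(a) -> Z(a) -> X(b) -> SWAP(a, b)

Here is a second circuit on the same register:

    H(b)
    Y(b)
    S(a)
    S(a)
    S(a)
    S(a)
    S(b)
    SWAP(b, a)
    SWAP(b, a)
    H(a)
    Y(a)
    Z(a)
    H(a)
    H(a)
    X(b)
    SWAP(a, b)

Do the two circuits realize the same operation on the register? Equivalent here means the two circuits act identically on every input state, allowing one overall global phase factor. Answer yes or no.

Yes, they are equivalent — the unitaries differ by at most a global phase.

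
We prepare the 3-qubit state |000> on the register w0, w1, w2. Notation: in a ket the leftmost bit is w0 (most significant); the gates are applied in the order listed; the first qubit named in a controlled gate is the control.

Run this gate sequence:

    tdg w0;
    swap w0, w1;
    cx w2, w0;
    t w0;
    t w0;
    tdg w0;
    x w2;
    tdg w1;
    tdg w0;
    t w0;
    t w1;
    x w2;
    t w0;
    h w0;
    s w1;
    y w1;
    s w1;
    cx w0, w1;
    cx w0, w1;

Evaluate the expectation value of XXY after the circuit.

In the final state, XXY has expectation 0.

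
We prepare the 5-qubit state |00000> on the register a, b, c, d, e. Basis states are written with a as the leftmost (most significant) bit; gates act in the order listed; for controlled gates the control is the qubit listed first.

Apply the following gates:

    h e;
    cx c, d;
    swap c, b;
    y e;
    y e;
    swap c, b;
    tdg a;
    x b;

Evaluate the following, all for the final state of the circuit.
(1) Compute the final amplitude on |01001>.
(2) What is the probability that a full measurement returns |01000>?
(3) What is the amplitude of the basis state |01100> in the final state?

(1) The amplitude on |01001> is sqrt(2)/2. Key observation: steps 3-6 multiply out to the identity, so the circuit reduces to the remaining gates.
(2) The probability of measuring |01000> is 1/2.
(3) |01100> carries amplitude 0 in the final state.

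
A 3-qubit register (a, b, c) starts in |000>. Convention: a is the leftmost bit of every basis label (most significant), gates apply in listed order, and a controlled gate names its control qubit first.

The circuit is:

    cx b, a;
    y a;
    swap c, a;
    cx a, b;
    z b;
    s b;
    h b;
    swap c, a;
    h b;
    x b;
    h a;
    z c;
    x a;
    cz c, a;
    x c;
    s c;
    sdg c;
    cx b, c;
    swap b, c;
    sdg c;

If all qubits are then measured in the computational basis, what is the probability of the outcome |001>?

A full measurement returns |001> with probability 1/2.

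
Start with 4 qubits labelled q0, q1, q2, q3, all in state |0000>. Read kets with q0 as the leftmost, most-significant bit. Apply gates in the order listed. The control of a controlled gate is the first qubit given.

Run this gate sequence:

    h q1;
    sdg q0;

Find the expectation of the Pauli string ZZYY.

The expectation value of ZZYY is 0.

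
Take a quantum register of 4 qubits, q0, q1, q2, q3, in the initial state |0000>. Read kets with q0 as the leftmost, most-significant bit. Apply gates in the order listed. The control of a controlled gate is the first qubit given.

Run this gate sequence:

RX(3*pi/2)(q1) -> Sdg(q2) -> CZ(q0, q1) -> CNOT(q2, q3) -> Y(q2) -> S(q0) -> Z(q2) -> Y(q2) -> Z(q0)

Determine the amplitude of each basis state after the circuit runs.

After the circuit, the state carries amplitude sqrt(2)/2 on |0000>, sqrt(2)*I/2 on |0100>, and 0 on every other basis state.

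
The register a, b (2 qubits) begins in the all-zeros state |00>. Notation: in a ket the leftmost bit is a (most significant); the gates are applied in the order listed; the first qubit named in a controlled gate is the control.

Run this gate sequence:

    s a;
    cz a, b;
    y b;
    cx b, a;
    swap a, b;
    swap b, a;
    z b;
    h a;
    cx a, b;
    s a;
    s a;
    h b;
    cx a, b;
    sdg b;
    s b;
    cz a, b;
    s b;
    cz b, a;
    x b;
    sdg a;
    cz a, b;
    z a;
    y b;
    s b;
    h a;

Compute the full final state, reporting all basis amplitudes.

After the circuit, the state carries amplitude sqrt(2)*(-1 + I)/4 on |00>, sqrt(2)*(1 - I)/4 on |01>, sqrt(2)*(-1 - I)/4 on |10>, sqrt(2)*(1 + I)/4 on |11>.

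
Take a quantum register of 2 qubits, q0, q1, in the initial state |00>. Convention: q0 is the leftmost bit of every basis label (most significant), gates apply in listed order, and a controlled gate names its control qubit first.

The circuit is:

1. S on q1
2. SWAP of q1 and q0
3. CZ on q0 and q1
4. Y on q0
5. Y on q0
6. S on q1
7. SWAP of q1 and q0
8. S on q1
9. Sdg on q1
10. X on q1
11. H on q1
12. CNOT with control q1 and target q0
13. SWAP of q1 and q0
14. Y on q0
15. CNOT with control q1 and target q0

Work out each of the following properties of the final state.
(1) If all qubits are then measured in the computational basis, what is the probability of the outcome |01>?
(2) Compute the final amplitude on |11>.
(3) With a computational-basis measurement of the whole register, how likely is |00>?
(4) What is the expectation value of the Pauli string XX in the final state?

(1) A full measurement returns |01> with probability 0.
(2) The final state's coefficient on |11> equals sqrt(2)*I/2.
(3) The probability of measuring |00> is 0.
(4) In the final state, XX has expectation 0.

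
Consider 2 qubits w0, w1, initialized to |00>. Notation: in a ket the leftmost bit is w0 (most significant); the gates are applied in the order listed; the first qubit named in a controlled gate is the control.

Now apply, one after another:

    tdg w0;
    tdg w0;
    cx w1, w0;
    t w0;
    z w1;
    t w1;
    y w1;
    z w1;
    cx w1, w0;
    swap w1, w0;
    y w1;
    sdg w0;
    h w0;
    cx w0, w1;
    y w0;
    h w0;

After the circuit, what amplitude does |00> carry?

The amplitude on |00> is -1/2.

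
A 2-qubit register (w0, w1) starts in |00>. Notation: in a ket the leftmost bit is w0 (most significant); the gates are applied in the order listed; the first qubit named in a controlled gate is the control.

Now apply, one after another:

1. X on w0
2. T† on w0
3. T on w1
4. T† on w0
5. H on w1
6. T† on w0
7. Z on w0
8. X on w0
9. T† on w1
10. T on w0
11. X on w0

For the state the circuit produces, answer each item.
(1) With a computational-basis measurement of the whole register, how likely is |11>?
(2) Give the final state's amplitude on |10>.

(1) Outcome |11> occurs with probability 1/2.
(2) |10> carries amplitude sqrt(2)*exp(I*pi/4)/2 in the final state.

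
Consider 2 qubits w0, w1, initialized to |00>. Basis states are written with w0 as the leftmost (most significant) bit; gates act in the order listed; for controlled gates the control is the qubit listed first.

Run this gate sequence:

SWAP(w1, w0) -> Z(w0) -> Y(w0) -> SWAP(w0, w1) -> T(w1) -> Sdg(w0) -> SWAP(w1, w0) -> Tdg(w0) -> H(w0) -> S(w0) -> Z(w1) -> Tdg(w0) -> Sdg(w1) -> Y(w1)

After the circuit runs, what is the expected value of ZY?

In the final state, ZY has expectation 0.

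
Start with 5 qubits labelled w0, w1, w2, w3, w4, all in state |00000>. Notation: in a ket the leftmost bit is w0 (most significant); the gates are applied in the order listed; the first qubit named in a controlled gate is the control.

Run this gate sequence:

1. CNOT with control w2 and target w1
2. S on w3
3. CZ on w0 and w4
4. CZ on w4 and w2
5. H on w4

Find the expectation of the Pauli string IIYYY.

The observable IIYYY averages to 0.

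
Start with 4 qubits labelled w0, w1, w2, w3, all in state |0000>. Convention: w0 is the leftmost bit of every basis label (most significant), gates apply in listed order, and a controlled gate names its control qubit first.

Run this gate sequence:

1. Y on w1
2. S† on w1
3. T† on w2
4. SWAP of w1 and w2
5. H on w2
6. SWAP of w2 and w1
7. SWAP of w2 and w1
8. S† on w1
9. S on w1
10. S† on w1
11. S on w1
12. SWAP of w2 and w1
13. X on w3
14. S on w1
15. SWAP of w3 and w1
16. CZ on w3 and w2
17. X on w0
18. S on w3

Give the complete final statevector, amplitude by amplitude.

After the circuit, the state carries amplitude sqrt(2)/2 on |1100>, sqrt(2)/2 on |1101>, and 0 on every other basis state. Key observation: steps 7-12 multiply out to the identity, so the circuit reduces to the remaining gates.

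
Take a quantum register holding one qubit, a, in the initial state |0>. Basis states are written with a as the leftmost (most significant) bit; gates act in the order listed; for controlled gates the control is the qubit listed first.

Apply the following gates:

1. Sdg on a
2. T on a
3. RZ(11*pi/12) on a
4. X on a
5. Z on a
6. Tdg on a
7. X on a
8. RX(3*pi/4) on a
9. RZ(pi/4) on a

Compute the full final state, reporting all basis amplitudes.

The final amplitudes are sqrt(2 - sqrt(2))*exp(I*pi/6)/2 on |0>, -sqrt(sqrt(2) + 2)*exp(11*I*pi/12)/2 on |1>.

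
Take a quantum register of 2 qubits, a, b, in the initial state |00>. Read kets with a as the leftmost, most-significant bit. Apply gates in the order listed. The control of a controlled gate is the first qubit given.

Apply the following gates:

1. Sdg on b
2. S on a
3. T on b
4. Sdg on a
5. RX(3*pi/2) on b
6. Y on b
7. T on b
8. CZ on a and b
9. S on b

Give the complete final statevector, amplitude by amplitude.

After the circuit, the state carries amplitude -sqrt(2)/2 on |00>, sqrt(2)*exp(I*pi/4)/2 on |01>, 0 on |10>, 0 on |11>.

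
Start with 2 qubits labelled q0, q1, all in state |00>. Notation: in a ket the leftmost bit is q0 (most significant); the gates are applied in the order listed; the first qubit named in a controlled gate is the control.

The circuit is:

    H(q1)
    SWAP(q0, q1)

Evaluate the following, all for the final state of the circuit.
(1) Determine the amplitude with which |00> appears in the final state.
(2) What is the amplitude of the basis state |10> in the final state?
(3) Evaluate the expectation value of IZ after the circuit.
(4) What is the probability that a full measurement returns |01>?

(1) The final state's coefficient on |00> equals sqrt(2)/2.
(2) The final state's coefficient on |10> equals sqrt(2)/2.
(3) The observable IZ averages to 1.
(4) The probability of measuring |01> is 0.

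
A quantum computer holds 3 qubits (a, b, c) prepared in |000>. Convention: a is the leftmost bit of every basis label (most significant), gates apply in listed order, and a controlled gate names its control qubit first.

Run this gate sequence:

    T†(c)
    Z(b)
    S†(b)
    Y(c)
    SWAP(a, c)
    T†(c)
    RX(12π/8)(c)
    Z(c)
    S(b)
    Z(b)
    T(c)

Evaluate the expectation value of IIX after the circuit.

In the final state, IIX has expectation sqrt(2)/2.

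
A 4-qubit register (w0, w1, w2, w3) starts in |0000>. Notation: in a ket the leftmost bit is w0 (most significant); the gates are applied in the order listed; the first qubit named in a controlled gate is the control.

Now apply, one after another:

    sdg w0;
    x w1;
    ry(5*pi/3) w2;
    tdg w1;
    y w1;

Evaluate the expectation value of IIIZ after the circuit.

The observable IIIZ averages to 1.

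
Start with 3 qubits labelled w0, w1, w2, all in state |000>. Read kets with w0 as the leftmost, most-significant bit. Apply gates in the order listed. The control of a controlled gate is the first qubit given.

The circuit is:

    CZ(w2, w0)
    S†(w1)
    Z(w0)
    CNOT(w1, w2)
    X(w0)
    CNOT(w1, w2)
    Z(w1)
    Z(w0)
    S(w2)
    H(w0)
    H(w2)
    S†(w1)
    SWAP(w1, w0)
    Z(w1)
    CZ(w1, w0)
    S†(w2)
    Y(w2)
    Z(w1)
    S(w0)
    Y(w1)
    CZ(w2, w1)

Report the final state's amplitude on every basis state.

The resulting statevector has amplitude I/2 on |000>, 1/2 on |001>, I/2 on |010>, -1/2 on |011>, 0 on |100>, 0 on |101>, 0 on |110>, 0 on |111>.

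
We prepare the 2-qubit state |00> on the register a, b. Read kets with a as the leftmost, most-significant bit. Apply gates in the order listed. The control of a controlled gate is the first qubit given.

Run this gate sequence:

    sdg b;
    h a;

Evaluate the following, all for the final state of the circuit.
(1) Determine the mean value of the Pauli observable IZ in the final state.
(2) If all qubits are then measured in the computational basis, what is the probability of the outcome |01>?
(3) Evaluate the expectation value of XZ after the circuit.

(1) In the final state, IZ has expectation 1.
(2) A full measurement returns |01> with probability 0.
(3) The expectation value of XZ is 1.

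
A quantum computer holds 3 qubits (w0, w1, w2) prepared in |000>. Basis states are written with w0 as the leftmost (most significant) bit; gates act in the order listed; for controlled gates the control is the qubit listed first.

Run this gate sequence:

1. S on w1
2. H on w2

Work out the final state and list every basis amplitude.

The final amplitudes are sqrt(2)/2 on |000>, sqrt(2)/2 on |001>, and 0 on every other basis state.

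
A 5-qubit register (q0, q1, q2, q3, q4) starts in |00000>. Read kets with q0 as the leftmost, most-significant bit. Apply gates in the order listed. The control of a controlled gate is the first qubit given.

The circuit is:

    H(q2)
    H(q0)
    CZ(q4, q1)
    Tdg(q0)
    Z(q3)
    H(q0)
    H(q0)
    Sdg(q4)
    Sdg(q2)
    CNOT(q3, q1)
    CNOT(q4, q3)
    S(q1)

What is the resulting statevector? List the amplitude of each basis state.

The resulting statevector has amplitude 1/2 on |00000>, -I/2 on |00100>, -exp(3*I*pi/4)/2 on |10000>, -exp(I*pi/4)/2 on |10100>, and 0 on every other basis state.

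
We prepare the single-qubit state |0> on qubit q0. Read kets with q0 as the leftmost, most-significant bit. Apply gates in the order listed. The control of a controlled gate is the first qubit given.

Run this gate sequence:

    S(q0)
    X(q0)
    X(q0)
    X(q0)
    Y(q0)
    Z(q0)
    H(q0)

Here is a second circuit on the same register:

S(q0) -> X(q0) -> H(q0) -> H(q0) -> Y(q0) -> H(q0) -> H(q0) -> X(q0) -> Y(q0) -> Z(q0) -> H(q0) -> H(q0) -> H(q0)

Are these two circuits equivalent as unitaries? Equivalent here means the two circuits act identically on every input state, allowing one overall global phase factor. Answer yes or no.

No: there is an input state on which the two circuits produce genuinely different outputs (not merely differing by a phase).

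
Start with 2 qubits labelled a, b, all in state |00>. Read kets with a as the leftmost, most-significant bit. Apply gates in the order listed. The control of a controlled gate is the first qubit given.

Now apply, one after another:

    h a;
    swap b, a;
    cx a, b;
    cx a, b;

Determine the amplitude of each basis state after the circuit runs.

The final amplitudes are sqrt(2)/2 on |00>, sqrt(2)/2 on |01>, 0 on |10>, 0 on |11>. Key observation: steps 3-4 multiply out to the identity, so the circuit reduces to the remaining gates.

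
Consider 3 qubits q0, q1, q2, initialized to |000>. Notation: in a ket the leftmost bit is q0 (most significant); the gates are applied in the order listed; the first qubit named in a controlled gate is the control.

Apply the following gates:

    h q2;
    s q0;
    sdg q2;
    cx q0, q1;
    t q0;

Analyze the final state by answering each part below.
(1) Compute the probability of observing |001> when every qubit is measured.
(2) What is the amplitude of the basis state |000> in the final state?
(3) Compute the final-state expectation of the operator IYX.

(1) The probability of measuring |001> is 1/2.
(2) The amplitude on |000> is sqrt(2)/2.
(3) The expectation value of IYX is 0.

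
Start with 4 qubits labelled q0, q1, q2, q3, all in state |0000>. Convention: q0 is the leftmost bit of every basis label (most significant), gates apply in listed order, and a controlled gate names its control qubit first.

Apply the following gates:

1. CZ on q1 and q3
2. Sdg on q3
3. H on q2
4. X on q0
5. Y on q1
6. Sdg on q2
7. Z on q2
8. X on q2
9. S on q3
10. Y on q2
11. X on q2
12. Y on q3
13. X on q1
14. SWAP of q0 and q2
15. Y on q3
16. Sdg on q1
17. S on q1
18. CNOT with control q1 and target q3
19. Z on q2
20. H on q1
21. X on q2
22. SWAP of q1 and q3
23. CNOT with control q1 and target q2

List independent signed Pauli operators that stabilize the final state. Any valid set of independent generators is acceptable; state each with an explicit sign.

The stabilizer group can be generated by +YIII, +IIIX, +IZII, +IIZI, among other valid generating sets.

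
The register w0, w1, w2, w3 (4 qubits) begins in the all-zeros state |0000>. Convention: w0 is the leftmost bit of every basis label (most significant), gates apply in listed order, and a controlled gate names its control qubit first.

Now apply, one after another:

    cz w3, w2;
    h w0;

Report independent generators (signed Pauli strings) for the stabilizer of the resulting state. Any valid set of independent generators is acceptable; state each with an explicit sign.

The stabilizer group can be generated by +XIII, +IZII, +IIZI, +IIIZ, among other valid generating sets.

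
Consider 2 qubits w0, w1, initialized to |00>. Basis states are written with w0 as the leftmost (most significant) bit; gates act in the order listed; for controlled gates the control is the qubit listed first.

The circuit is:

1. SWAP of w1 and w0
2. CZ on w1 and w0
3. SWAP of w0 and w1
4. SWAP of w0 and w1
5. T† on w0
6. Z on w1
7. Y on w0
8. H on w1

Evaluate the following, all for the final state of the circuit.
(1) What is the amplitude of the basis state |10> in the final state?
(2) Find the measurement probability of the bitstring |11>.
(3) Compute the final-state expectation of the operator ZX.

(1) The final state's coefficient on |10> equals sqrt(2)*I/2.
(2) The probability of measuring |11> is 1/2.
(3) In the final state, ZX has expectation -1.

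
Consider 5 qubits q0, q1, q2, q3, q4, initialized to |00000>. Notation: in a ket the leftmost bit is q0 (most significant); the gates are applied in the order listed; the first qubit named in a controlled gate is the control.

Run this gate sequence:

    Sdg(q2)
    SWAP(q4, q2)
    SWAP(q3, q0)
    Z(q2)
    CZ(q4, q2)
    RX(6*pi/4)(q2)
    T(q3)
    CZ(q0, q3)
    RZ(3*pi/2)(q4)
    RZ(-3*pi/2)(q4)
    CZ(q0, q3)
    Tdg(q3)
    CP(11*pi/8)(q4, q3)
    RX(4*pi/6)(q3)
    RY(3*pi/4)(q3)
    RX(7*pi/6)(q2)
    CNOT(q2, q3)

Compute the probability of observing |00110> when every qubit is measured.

A full measurement returns |00110> with probability 3*sqrt(2)/32 + 3/8. Key observation: gates 7-12 undo each other exactly, leaving only the rest of the circuit to track.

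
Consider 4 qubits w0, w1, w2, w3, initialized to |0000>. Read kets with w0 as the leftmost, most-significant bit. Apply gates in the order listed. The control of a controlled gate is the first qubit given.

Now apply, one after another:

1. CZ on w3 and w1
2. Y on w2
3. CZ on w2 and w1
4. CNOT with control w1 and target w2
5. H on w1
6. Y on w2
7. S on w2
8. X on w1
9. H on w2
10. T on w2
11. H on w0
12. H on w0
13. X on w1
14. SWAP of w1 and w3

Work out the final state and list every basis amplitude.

The final amplitudes are 1/2 on |0000>, 1/2 on |0001>, exp(I*pi/4)/2 on |0010>, exp(I*pi/4)/2 on |0011>, and 0 on every other basis state. Key observation: gates 11-12 undo each other exactly, leaving only the rest of the circuit to track.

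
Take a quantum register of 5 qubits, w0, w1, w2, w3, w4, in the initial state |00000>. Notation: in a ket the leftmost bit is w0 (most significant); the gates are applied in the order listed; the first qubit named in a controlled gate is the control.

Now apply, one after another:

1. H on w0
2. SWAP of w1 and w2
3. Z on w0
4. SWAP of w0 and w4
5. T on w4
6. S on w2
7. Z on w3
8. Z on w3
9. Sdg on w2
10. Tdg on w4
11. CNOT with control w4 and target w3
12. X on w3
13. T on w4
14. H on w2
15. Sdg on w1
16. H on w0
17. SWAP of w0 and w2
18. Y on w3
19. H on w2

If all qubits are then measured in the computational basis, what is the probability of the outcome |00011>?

A full measurement returns |00011> with probability 1/4. Key observation: gates 5-10 undo each other exactly, leaving only the rest of the circuit to track.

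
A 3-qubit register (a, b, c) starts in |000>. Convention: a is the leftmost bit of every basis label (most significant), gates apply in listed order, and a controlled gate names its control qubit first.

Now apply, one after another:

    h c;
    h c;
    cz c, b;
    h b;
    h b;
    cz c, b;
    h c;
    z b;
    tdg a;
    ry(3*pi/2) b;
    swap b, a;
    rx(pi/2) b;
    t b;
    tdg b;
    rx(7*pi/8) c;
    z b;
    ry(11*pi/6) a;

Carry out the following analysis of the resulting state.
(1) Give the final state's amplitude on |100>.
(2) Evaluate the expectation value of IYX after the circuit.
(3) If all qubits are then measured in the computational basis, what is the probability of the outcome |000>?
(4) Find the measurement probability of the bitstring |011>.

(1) The final state's coefficient on |100> equals sqrt(3)*(-sin(pi/16) + I*cos(pi/16))/4.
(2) The observable IYX averages to 1.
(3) The probability of measuring |000> is 1/16.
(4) The probability of measuring |011> is 1/16.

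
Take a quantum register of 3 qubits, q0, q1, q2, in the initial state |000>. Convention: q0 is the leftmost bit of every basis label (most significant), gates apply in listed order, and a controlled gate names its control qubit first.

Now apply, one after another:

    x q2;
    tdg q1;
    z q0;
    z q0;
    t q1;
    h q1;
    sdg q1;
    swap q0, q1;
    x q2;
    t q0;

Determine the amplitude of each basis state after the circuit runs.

The final amplitudes are sqrt(2)/2 on |000>, -sqrt(2)*exp(3*I*pi/4)/2 on |100>, and 0 on every other basis state.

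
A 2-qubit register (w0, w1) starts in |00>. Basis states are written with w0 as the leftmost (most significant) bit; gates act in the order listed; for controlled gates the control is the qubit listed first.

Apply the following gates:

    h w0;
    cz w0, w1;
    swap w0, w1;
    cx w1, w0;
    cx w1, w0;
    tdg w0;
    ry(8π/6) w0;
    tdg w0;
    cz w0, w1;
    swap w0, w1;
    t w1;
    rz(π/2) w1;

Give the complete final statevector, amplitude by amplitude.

The final amplitudes are sqrt(2)*exp(3*I*pi/4)/4 on |00>, sqrt(6)*exp(I*pi/4)/4 on |01>, sqrt(2)*exp(3*I*pi/4)/4 on |10>, -sqrt(6)*exp(I*pi/4)/4 on |11>. Key observation: steps 4-5 multiply out to the identity, so the circuit reduces to the remaining gates.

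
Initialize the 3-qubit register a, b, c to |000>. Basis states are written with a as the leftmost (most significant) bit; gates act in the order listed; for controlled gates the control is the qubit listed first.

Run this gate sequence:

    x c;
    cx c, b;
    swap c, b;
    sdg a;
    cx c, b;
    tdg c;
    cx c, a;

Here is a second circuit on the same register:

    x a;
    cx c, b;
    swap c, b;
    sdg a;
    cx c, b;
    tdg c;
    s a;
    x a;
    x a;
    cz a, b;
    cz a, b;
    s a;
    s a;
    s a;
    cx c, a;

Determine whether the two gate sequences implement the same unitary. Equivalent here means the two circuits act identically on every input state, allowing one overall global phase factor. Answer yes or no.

No: there is an input state on which the two circuits produce genuinely different outputs (not merely differing by a phase).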